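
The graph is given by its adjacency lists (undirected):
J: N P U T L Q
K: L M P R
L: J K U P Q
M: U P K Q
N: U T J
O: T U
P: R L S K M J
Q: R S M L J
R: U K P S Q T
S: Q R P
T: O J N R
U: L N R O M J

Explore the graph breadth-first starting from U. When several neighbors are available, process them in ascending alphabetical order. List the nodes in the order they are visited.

Visit U; enqueue J, L, M, N, O, R → queue [J, L, M, N, O, R]
Visit J; enqueue P, Q, T → queue [L, M, N, O, R, P, Q, T]
Visit L; enqueue K → queue [M, N, O, R, P, Q, T, K]
Visit M → queue [N, O, R, P, Q, T, K]
Visit N → queue [O, R, P, Q, T, K]
Visit O → queue [R, P, Q, T, K]
Visit R; enqueue S → queue [P, Q, T, K, S]
Visit P → queue [Q, T, K, S]
Visit Q → queue [T, K, S]
Visit T → queue [K, S]
Visit K → queue [S]
Visit S → queue []

U, J, L, M, N, O, R, P, Q, T, K, S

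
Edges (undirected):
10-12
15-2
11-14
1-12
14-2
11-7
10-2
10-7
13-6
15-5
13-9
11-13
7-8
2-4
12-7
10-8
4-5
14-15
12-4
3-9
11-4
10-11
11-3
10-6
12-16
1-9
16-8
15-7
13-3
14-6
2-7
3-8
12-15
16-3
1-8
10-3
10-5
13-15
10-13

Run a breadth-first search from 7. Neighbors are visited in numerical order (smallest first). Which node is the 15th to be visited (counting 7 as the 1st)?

Visit 7; enqueue 2, 8, 10, 11, 12, 15 → queue [2, 8, 10, 11, 12, 15]
Visit 2; enqueue 4, 14 → queue [8, 10, 11, 12, 15, 4, 14]
Visit 8; enqueue 1, 3, 16 → queue [10, 11, 12, 15, 4, 14, 1, 3, 16]
Visit 10; enqueue 5, 6, 13 → queue [11, 12, 15, 4, 14, 1, 3, 16, 5, 6, 13]
Visit 11 → queue [12, 15, 4, 14, 1, 3, 16, 5, 6, 13]
Visit 12 → queue [15, 4, 14, 1, 3, 16, 5, 6, 13]
Visit 15 → queue [4, 14, 1, 3, 16, 5, 6, 13]
Visit 4 → queue [14, 1, 3, 16, 5, 6, 13]
Visit 14 → queue [1, 3, 16, 5, 6, 13]
Visit 1; enqueue 9 → queue [3, 16, 5, 6, 13, 9]
Visit 3 → queue [16, 5, 6, 13, 9]
Visit 16 → queue [5, 6, 13, 9]
Visit 5 → queue [6, 13, 9]
Visit 6 → queue [13, 9]
Visit 13 → queue [9]
Visit 9 → queue []

Visit order: 7, 2, 8, 10, 11, 12, 15, 4, 14, 1, 3, 16, 5, 6, 13, 9

13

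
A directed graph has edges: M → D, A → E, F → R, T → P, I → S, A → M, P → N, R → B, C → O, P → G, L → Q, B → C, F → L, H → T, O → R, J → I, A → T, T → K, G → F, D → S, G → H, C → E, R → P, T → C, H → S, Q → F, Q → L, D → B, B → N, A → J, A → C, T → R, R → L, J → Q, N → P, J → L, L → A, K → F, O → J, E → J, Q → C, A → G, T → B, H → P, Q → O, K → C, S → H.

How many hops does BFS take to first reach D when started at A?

2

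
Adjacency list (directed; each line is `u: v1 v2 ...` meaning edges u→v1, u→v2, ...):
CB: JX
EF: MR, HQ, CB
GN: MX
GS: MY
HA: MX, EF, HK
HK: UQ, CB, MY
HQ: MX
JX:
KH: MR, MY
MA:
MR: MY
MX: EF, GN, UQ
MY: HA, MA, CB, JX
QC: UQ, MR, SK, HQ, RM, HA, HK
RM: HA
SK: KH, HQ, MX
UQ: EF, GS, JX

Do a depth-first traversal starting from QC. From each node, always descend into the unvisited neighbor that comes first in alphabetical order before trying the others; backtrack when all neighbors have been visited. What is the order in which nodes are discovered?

QC -> HA -> EF -> CB -> JX -> HQ -> MX -> GN -> UQ -> GS -> MY -> MA -> MR -> HK -> RM -> SK -> KH

Visit QC
QC → HA
HA → EF
EF → CB
CB → JX
EF → HQ
HQ → MX
MX → GN
MX → UQ
UQ → GS
GS → MY
MY → MA
EF → MR
HA → HK
QC → RM
QC → SK
SK → KH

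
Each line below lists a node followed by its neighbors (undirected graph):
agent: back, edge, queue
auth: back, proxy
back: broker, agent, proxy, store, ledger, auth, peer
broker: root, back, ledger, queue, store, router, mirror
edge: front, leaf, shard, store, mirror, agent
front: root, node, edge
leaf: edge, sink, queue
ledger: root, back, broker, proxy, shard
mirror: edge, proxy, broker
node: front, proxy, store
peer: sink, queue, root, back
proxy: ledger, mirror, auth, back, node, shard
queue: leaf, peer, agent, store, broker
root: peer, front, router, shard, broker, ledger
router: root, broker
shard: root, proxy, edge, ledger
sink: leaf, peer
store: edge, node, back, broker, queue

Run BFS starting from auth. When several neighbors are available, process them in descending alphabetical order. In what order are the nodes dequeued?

Visit auth; enqueue proxy, back → queue [proxy, back]
Visit proxy; enqueue shard, node, mirror, ledger → queue [back, shard, node, mirror, ledger]
Visit back; enqueue store, peer, broker, agent → queue [shard, node, mirror, ledger, store, peer, broker, agent]
Visit shard; enqueue root, edge → queue [node, mirror, ledger, store, peer, broker, agent, root, edge]
Visit node; enqueue front → queue [mirror, ledger, store, peer, broker, agent, root, edge, front]
Visit mirror → queue [ledger, store, peer, broker, agent, root, edge, front]
Visit ledger → queue [store, peer, broker, agent, root, edge, front]
Visit store; enqueue queue → queue [peer, broker, agent, root, edge, front, queue]
Visit peer; enqueue sink → queue [broker, agent, root, edge, front, queue, sink]
Visit broker; enqueue router → queue [agent, root, edge, front, queue, sink, router]
Visit agent → queue [root, edge, front, queue, sink, router]
Visit root → queue [edge, front, queue, sink, router]
Visit edge; enqueue leaf → queue [front, queue, sink, router, leaf]
Visit front → queue [queue, sink, router, leaf]
Visit queue → queue [sink, router, leaf]
Visit sink → queue [router, leaf]
Visit router → queue [leaf]
Visit leaf → queue []

auth proxy back shard node mirror ledger store peer broker agent root edge front queue sink router leaf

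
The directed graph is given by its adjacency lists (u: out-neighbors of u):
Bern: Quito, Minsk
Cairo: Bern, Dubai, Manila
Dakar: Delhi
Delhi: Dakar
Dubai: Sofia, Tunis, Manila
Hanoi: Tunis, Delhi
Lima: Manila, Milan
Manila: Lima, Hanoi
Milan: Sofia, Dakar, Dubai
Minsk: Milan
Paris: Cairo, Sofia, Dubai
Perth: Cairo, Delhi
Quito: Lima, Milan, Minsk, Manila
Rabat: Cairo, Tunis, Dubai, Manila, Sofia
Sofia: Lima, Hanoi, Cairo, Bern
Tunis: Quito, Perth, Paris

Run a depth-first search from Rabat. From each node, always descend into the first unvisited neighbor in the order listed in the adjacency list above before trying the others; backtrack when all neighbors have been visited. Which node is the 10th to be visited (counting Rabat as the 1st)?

Visit Rabat
Rabat → Cairo
Cairo → Bern
Bern → Quito
Quito → Lima
Lima → Manila
Manila → Hanoi
Hanoi → Tunis
Tunis → Perth
Perth → Delhi
Delhi → Dakar
Tunis → Paris
Paris → Sofia
Paris → Dubai
Lima → Milan
Quito → Minsk

Visit order: Rabat, Cairo, Bern, Quito, Lima, Manila, Hanoi, Tunis, Perth, Delhi, Dakar, Paris, Sofia, Dubai, Milan, Minsk

Delhi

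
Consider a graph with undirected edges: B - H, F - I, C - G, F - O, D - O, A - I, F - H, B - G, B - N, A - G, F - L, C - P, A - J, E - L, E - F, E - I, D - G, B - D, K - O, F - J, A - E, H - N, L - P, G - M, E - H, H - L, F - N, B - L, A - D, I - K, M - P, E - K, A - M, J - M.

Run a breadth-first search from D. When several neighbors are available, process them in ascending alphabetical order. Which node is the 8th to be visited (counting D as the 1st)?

J

Visit D; enqueue A, B, G, O → queue [A, B, G, O]
Visit A; enqueue E, I, J, M → queue [B, G, O, E, I, J, M]
Visit B; enqueue H, L, N → queue [G, O, E, I, J, M, H, L, N]
Visit G; enqueue C → queue [O, E, I, J, M, H, L, N, C]
Visit O; enqueue F, K → queue [E, I, J, M, H, L, N, C, F, K]
Visit E → queue [I, J, M, H, L, N, C, F, K]
Visit I → queue [J, M, H, L, N, C, F, K]
Visit J → queue [M, H, L, N, C, F, K]
Visit M; enqueue P → queue [H, L, N, C, F, K, P]
Visit H → queue [L, N, C, F, K, P]
Visit L → queue [N, C, F, K, P]
Visit N → queue [C, F, K, P]
Visit C → queue [F, K, P]
Visit F → queue [K, P]
Visit K → queue [P]
Visit P → queue []

Visit order: D, A, B, G, O, E, I, J, M, H, L, N, C, F, K, P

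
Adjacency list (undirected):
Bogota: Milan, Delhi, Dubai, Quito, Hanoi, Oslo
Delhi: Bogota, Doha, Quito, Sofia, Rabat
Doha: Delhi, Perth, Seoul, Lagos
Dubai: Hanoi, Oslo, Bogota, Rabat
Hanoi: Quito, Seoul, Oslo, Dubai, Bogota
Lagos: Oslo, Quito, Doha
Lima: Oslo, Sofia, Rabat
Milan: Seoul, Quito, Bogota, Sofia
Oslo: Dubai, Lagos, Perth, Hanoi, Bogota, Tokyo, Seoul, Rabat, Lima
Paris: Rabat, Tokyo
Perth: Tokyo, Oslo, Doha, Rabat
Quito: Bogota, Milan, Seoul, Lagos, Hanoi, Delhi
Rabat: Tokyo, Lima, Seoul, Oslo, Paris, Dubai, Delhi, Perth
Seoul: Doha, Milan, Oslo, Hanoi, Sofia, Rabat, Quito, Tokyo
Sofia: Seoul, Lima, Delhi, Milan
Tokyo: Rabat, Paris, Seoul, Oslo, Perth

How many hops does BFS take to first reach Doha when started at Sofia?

2

Level 0: Sofia
Level 1: Delhi, Lima, Milan, Seoul
Level 2: Bogota, Doha, Hanoi, Oslo, Quito, Rabat, Tokyo
Level 3: Dubai, Lagos, Paris, Perth
Doha first appears at level 2.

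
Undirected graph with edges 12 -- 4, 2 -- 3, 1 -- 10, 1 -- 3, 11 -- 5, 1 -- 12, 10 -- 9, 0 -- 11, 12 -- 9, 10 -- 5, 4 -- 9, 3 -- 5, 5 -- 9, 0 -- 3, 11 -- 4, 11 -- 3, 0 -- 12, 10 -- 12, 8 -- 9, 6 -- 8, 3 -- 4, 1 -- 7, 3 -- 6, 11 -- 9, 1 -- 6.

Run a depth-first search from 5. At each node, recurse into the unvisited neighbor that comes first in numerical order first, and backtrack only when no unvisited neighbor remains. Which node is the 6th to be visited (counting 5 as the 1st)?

9

Visit 5
5 → 3
3 → 0
0 → 11
11 → 4
4 → 9
9 → 8
8 → 6
6 → 1
1 → 7
1 → 10
10 → 12
3 → 2

Visit order: 5, 3, 0, 11, 4, 9, 8, 6, 1, 7, 10, 12, 2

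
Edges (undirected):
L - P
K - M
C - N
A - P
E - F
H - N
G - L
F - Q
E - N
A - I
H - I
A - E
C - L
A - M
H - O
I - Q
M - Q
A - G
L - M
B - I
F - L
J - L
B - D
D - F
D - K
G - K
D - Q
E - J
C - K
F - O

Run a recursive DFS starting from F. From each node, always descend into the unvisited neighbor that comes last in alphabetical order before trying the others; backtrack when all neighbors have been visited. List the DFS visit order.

F -> Q -> M -> L -> P -> A -> I -> H -> O -> N -> E -> J -> C -> K -> G -> D -> B

Visit F
F → Q
Q → M
M → L
L → P
P → A
A → I
I → H
H → O
H → N
N → E
E → J
N → C
C → K
K → G
K → D
D → B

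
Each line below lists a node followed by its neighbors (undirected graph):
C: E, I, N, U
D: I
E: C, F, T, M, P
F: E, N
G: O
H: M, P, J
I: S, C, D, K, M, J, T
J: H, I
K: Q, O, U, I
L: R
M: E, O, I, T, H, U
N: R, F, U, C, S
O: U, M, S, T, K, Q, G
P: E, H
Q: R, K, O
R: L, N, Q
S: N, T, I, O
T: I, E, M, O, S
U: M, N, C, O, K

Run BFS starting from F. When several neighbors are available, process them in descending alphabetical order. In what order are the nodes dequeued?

F → N → E → U → S → R → C → T → P → M → O → K → I → Q → L → H → G → J → D

Visit F; enqueue N, E → queue [N, E]
Visit N; enqueue U, S, R, C → queue [E, U, S, R, C]
Visit E; enqueue T, P, M → queue [U, S, R, C, T, P, M]
Visit U; enqueue O, K → queue [S, R, C, T, P, M, O, K]
Visit S; enqueue I → queue [R, C, T, P, M, O, K, I]
Visit R; enqueue Q, L → queue [C, T, P, M, O, K, I, Q, L]
Visit C → queue [T, P, M, O, K, I, Q, L]
Visit T → queue [P, M, O, K, I, Q, L]
Visit P; enqueue H → queue [M, O, K, I, Q, L, H]
Visit M → queue [O, K, I, Q, L, H]
Visit O; enqueue G → queue [K, I, Q, L, H, G]
Visit K → queue [I, Q, L, H, G]
Visit I; enqueue J, D → queue [Q, L, H, G, J, D]
Visit Q → queue [L, H, G, J, D]
Visit L → queue [H, G, J, D]
Visit H → queue [G, J, D]
Visit G → queue [J, D]
Visit J → queue [D]
Visit D → queue []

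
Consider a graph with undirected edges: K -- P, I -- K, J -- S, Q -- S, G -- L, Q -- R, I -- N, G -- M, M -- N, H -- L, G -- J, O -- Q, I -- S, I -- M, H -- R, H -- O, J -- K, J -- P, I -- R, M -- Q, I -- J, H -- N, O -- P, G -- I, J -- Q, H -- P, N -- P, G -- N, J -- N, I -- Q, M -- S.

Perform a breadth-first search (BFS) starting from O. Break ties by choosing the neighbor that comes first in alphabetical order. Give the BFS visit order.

O → H → P → Q → L → N → R → J → K → I → M → S → G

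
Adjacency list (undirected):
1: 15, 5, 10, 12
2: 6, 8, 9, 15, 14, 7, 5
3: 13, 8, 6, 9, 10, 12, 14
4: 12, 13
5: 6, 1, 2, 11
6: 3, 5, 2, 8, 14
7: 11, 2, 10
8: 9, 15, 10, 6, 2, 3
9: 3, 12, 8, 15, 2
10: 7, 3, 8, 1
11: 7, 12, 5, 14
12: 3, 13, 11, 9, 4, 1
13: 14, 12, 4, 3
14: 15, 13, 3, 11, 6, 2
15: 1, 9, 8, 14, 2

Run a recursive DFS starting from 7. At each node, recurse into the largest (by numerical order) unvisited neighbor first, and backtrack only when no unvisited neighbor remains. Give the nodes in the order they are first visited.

7 → 11 → 14 → 15 → 9 → 12 → 13 → 4 → 3 → 10 → 8 → 6 → 5 → 2 → 1

Visit 7
7 → 11
11 → 14
14 → 15
15 → 9
9 → 12
12 → 13
13 → 4
13 → 3
3 → 10
10 → 8
8 → 6
6 → 5
5 → 2
5 → 1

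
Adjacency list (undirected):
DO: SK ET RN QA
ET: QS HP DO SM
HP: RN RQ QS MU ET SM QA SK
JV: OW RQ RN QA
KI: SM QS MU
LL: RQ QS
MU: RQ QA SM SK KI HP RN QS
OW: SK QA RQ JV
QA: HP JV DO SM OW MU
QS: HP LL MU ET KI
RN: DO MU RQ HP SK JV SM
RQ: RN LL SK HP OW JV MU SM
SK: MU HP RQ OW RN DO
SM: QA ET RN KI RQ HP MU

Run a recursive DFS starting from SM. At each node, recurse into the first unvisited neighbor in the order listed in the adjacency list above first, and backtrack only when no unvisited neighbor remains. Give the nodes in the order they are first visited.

Visit SM
SM → QA
QA → HP
HP → RN
RN → DO
DO → SK
SK → MU
MU → RQ
RQ → LL
LL → QS
QS → ET
QS → KI
RQ → OW
OW → JV

SM, QA, HP, RN, DO, SK, MU, RQ, LL, QS, ET, KI, OW, JV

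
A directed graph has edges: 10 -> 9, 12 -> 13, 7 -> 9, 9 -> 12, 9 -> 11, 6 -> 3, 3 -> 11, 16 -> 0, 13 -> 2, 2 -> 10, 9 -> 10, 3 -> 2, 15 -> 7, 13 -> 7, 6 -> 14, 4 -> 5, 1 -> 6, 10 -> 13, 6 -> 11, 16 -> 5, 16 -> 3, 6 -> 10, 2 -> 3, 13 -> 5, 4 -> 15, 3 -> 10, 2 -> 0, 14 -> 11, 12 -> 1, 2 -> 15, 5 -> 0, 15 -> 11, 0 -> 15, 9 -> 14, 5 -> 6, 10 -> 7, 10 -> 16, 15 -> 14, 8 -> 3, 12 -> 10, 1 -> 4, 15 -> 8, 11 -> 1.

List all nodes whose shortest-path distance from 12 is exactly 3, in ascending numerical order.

0, 3, 11, 14, 15

Level 0: 12
Level 1: 1, 10, 13
Level 2: 2, 4, 5, 6, 7, 9, 16
Level 3: 0, 3, 11, 14, 15
Level 4: 8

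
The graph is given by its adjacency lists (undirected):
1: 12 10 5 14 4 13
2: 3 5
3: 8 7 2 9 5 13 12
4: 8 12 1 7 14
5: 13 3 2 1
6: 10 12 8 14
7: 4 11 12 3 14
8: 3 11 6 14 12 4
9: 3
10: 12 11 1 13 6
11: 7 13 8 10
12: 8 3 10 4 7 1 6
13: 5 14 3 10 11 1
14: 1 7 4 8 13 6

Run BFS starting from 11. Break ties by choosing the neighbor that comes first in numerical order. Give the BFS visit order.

Visit 11; enqueue 7, 8, 10, 13 → queue [7, 8, 10, 13]
Visit 7; enqueue 3, 4, 12, 14 → queue [8, 10, 13, 3, 4, 12, 14]
Visit 8; enqueue 6 → queue [10, 13, 3, 4, 12, 14, 6]
Visit 10; enqueue 1 → queue [13, 3, 4, 12, 14, 6, 1]
Visit 13; enqueue 5 → queue [3, 4, 12, 14, 6, 1, 5]
Visit 3; enqueue 2, 9 → queue [4, 12, 14, 6, 1, 5, 2, 9]
Visit 4 → queue [12, 14, 6, 1, 5, 2, 9]
Visit 12 → queue [14, 6, 1, 5, 2, 9]
Visit 14 → queue [6, 1, 5, 2, 9]
Visit 6 → queue [1, 5, 2, 9]
Visit 1 → queue [5, 2, 9]
Visit 5 → queue [2, 9]
Visit 2 → queue [9]
Visit 9 → queue []

11, 7, 8, 10, 13, 3, 4, 12, 14, 6, 1, 5, 2, 9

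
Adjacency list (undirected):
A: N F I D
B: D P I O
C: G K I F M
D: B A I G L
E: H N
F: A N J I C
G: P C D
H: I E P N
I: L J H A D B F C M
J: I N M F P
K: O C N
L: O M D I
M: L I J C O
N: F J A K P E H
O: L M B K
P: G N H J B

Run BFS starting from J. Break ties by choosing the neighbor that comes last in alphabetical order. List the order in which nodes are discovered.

J, P, N, M, I, F, H, G, B, K, E, A, O, L, C, D

Visit J; enqueue P, N, M, I, F → queue [P, N, M, I, F]
Visit P; enqueue H, G, B → queue [N, M, I, F, H, G, B]
Visit N; enqueue K, E, A → queue [M, I, F, H, G, B, K, E, A]
Visit M; enqueue O, L, C → queue [I, F, H, G, B, K, E, A, O, L, C]
Visit I; enqueue D → queue [F, H, G, B, K, E, A, O, L, C, D]
Visit F → queue [H, G, B, K, E, A, O, L, C, D]
Visit H → queue [G, B, K, E, A, O, L, C, D]
Visit G → queue [B, K, E, A, O, L, C, D]
Visit B → queue [K, E, A, O, L, C, D]
Visit K → queue [E, A, O, L, C, D]
Visit E → queue [A, O, L, C, D]
Visit A → queue [O, L, C, D]
Visit O → queue [L, C, D]
Visit L → queue [C, D]
Visit C → queue [D]
Visit D → queue []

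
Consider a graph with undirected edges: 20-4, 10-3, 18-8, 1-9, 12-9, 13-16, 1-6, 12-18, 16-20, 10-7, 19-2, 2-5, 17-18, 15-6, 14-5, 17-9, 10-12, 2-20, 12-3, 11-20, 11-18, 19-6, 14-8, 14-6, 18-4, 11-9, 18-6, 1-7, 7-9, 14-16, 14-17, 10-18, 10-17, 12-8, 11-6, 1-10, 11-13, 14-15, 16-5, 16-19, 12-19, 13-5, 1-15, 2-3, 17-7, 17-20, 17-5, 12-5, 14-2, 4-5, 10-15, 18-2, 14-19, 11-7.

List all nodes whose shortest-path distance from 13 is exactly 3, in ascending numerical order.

Level 0: 13
Level 1: 5, 11, 16
Level 2: 2, 4, 6, 7, 9, 12, 14, 17, 18, 19, 20
Level 3: 1, 3, 8, 10, 15

1, 3, 8, 10, 15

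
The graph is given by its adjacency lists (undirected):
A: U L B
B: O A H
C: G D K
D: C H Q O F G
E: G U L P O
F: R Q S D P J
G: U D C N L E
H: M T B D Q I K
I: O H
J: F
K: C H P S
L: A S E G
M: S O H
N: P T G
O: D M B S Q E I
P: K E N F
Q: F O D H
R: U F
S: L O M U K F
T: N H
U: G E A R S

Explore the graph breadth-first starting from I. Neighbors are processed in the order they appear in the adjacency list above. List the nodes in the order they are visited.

Visit I; enqueue O, H → queue [O, H]
Visit O; enqueue D, M, B, S, Q, E → queue [H, D, M, B, S, Q, E]
Visit H; enqueue T, K → queue [D, M, B, S, Q, E, T, K]
Visit D; enqueue C, F, G → queue [M, B, S, Q, E, T, K, C, F, G]
Visit M → queue [B, S, Q, E, T, K, C, F, G]
Visit B; enqueue A → queue [S, Q, E, T, K, C, F, G, A]
Visit S; enqueue L, U → queue [Q, E, T, K, C, F, G, A, L, U]
Visit Q → queue [E, T, K, C, F, G, A, L, U]
Visit E; enqueue P → queue [T, K, C, F, G, A, L, U, P]
Visit T; enqueue N → queue [K, C, F, G, A, L, U, P, N]
Visit K → queue [C, F, G, A, L, U, P, N]
Visit C → queue [F, G, A, L, U, P, N]
Visit F; enqueue R, J → queue [G, A, L, U, P, N, R, J]
Visit G → queue [A, L, U, P, N, R, J]
Visit A → queue [L, U, P, N, R, J]
Visit L → queue [U, P, N, R, J]
Visit U → queue [P, N, R, J]
Visit P → queue [N, R, J]
Visit N → queue [R, J]
Visit R → queue [J]
Visit J → queue []

I, O, H, D, M, B, S, Q, E, T, K, C, F, G, A, L, U, P, N, R, J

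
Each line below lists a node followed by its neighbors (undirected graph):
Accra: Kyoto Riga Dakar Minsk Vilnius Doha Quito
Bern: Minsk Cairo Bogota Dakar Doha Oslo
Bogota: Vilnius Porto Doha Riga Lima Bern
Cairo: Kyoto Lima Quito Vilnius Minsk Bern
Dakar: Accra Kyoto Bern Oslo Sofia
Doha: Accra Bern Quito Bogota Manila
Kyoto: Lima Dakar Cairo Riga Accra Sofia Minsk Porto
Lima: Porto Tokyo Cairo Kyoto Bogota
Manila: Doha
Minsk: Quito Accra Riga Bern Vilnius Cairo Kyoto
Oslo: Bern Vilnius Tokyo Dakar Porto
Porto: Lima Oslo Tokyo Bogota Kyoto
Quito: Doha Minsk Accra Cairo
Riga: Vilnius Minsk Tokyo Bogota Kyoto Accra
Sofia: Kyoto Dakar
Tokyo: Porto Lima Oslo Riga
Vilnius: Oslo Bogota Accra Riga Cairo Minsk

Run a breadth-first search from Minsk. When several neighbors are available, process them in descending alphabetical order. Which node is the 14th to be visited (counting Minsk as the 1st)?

Porto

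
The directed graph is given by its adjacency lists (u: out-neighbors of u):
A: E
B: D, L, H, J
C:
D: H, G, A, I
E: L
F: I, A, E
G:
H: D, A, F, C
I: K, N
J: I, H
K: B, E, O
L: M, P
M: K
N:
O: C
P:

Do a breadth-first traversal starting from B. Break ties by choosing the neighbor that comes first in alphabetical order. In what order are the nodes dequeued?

B D H J L A G I C F M P E K N O

Visit B; enqueue D, H, J, L → queue [D, H, J, L]
Visit D; enqueue A, G, I → queue [H, J, L, A, G, I]
Visit H; enqueue C, F → queue [J, L, A, G, I, C, F]
Visit J → queue [L, A, G, I, C, F]
Visit L; enqueue M, P → queue [A, G, I, C, F, M, P]
Visit A; enqueue E → queue [G, I, C, F, M, P, E]
Visit G → queue [I, C, F, M, P, E]
Visit I; enqueue K, N → queue [C, F, M, P, E, K, N]
Visit C → queue [F, M, P, E, K, N]
Visit F → queue [M, P, E, K, N]
Visit M → queue [P, E, K, N]
Visit P → queue [E, K, N]
Visit E → queue [K, N]
Visit K; enqueue O → queue [N, O]
Visit N → queue [O]
Visit O → queue []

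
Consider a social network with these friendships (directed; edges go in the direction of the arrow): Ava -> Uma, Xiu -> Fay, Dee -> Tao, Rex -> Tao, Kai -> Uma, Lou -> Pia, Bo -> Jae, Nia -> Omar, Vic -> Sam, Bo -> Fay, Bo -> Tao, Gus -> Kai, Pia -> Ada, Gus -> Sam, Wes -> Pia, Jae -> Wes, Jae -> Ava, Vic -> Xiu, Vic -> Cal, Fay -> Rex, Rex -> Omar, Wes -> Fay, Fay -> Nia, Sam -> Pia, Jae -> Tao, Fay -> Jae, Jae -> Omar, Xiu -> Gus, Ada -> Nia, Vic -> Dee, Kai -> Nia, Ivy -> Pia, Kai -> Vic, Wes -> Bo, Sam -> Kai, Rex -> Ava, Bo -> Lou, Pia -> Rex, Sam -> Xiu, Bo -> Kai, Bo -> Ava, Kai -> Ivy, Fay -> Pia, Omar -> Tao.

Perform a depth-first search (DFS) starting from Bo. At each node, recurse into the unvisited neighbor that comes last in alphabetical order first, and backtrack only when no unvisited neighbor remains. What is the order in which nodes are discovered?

Visit Bo
Bo → Tao
Bo → Lou
Lou → Pia
Pia → Rex
Rex → Omar
Rex → Ava
Ava → Uma
Pia → Ada
Ada → Nia
Bo → Kai
Kai → Vic
Vic → Xiu
Xiu → Gus
Gus → Sam
Xiu → Fay
Fay → Jae
Jae → Wes
Vic → Dee
Vic → Cal
Kai → Ivy

Bo Tao Lou Pia Rex Omar Ava Uma Ada Nia Kai Vic Xiu Gus Sam Fay Jae Wes Dee Cal Ivy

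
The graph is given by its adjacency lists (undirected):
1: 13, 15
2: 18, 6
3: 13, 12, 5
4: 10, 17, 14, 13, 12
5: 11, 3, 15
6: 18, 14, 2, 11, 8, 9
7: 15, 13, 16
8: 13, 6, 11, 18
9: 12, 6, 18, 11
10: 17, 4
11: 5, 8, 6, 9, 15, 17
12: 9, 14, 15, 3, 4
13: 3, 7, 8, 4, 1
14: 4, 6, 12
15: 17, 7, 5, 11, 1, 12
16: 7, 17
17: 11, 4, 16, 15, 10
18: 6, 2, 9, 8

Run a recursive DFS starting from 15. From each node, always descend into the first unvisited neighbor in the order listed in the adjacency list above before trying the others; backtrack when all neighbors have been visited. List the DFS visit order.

Visit 15
15 → 17
17 → 11
11 → 5
5 → 3
3 → 13
13 → 7
7 → 16
13 → 8
8 → 6
6 → 18
18 → 2
18 → 9
9 → 12
12 → 14
14 → 4
4 → 10
13 → 1

15 17 11 5 3 13 7 16 8 6 18 2 9 12 14 4 10 1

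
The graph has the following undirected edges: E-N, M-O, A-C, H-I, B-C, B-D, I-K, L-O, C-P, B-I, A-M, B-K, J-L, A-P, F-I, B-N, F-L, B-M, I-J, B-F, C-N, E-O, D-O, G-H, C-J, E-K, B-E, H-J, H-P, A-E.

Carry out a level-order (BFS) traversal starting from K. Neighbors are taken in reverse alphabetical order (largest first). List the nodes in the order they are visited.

Visit K; enqueue I, E, B → queue [I, E, B]
Visit I; enqueue J, H, F → queue [E, B, J, H, F]
Visit E; enqueue O, N, A → queue [B, J, H, F, O, N, A]
Visit B; enqueue M, D, C → queue [J, H, F, O, N, A, M, D, C]
Visit J; enqueue L → queue [H, F, O, N, A, M, D, C, L]
Visit H; enqueue P, G → queue [F, O, N, A, M, D, C, L, P, G]
Visit F → queue [O, N, A, M, D, C, L, P, G]
Visit O → queue [N, A, M, D, C, L, P, G]
Visit N → queue [A, M, D, C, L, P, G]
Visit A → queue [M, D, C, L, P, G]
Visit M → queue [D, C, L, P, G]
Visit D → queue [C, L, P, G]
Visit C → queue [L, P, G]
Visit L → queue [P, G]
Visit P → queue [G]
Visit G → queue []

K, I, E, B, J, H, F, O, N, A, M, D, C, L, P, G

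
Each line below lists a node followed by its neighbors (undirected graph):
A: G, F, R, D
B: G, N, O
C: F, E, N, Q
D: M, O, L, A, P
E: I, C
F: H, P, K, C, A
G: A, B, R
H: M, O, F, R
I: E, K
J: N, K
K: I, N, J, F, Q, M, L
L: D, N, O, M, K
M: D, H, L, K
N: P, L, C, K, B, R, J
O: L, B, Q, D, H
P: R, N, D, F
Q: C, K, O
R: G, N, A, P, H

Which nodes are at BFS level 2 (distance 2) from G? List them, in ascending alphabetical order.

D, F, H, N, O, P

Level 0: G
Level 1: A, B, R
Level 2: D, F, H, N, O, P
Level 3: C, J, K, L, M, Q
Level 4: E, I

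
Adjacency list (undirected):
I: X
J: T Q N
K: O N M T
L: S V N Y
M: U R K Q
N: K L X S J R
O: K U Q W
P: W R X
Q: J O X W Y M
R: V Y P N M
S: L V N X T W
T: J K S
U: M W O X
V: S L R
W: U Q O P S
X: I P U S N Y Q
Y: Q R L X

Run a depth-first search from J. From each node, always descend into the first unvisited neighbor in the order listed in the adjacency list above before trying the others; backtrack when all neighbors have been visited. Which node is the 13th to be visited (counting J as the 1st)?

Visit J
J → T
T → K
K → O
O → U
U → M
M → R
R → V
V → S
S → L
L → N
N → X
X → I
X → P
P → W
W → Q
Q → Y

Visit order: J, T, K, O, U, M, R, V, S, L, N, X, I, P, W, Q, Y

I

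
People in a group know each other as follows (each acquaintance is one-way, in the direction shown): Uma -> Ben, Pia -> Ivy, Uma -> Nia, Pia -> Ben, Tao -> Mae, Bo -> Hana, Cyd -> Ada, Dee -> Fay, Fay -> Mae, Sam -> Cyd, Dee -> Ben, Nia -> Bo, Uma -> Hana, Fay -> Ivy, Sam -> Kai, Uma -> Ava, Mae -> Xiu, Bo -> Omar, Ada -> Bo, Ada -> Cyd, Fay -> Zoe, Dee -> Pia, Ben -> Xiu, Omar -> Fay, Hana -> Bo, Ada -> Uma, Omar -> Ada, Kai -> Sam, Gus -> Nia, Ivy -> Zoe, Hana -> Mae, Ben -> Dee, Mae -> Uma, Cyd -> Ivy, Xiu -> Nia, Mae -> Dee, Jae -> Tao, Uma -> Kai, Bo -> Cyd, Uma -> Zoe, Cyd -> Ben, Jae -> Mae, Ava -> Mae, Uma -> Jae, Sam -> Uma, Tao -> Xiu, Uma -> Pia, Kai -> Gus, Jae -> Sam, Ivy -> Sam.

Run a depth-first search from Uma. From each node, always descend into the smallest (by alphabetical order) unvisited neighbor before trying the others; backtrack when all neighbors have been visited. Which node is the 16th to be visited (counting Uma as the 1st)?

Visit Uma
Uma → Ava
Ava → Mae
Mae → Dee
Dee → Ben
Ben → Xiu
Xiu → Nia
Nia → Bo
Bo → Cyd
Cyd → Ada
Cyd → Ivy
Ivy → Sam
Sam → Kai
Kai → Gus
Ivy → Zoe
Bo → Hana
Bo → Omar
Omar → Fay
Dee → Pia
Uma → Jae
Jae → Tao

Visit order: Uma, Ava, Mae, Dee, Ben, Xiu, Nia, Bo, Cyd, Ada, Ivy, Sam, Kai, Gus, Zoe, Hana, Omar, Fay, Pia, Jae, Tao

Hana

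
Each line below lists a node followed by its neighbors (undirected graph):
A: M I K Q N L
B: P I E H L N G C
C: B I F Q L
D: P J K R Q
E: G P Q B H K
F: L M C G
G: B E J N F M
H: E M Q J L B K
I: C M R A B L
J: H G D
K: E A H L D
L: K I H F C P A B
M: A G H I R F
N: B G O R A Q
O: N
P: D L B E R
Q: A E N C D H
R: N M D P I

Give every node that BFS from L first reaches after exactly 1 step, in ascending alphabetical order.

Level 0: L
Level 1: A, B, C, F, H, I, K, P
Level 2: D, E, G, J, M, N, Q, R
Level 3: O

A, B, C, F, H, I, K, P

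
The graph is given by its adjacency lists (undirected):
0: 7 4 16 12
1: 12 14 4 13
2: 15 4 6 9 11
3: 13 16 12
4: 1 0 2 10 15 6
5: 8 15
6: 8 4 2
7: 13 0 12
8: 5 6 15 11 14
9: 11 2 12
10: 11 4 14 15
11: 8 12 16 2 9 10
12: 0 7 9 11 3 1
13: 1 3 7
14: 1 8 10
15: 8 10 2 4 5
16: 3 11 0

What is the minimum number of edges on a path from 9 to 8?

Level 0: 9
Level 1: 2, 11, 12
Level 2: 0, 1, 3, 4, 6, 7, 8, 10, 15, 16
Level 3: 5, 13, 14
8 first appears at level 2.

2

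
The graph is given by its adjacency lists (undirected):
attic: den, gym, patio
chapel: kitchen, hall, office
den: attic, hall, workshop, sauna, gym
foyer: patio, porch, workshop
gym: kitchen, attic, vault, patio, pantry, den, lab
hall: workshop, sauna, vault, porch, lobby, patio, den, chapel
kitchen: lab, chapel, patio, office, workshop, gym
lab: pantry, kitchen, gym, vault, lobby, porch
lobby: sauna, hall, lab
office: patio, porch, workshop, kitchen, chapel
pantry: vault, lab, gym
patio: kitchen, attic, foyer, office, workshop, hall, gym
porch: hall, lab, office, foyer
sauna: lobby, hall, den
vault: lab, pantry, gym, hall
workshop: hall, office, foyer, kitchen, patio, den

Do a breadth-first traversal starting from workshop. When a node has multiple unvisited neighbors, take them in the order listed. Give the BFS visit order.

workshop, hall, office, foyer, kitchen, patio, den, sauna, vault, porch, lobby, chapel, lab, gym, attic, pantry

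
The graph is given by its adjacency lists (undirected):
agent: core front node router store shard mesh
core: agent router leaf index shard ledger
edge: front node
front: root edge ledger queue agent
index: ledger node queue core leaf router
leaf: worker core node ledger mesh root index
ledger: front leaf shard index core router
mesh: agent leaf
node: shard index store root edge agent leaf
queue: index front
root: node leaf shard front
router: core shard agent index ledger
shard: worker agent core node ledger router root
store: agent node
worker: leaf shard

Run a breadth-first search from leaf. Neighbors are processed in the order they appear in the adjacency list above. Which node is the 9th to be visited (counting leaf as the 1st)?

Visit leaf; enqueue worker, core, node, ledger, mesh, root, index → queue [worker, core, node, ledger, mesh, root, index]
Visit worker; enqueue shard → queue [core, node, ledger, mesh, root, index, shard]
Visit core; enqueue agent, router → queue [node, ledger, mesh, root, index, shard, agent, router]
Visit node; enqueue store, edge → queue [ledger, mesh, root, index, shard, agent, router, store, edge]
Visit ledger; enqueue front → queue [mesh, root, index, shard, agent, router, store, edge, front]
Visit mesh → queue [root, index, shard, agent, router, store, edge, front]
Visit root → queue [index, shard, agent, router, store, edge, front]
Visit index; enqueue queue → queue [shard, agent, router, store, edge, front, queue]
Visit shard → queue [agent, router, store, edge, front, queue]
Visit agent → queue [router, store, edge, front, queue]
Visit router → queue [store, edge, front, queue]
Visit store → queue [edge, front, queue]
Visit edge → queue [front, queue]
Visit front → queue [queue]
Visit queue → queue []

Visit order: leaf, worker, core, node, ledger, mesh, root, index, shard, agent, router, store, edge, front, queue

shard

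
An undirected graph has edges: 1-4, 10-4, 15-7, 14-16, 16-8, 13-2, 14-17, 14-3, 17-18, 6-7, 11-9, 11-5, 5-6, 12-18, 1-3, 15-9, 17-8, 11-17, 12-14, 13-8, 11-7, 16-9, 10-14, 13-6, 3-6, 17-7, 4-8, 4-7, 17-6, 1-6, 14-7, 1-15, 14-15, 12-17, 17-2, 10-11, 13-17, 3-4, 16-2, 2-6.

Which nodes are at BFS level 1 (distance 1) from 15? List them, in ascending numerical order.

1, 7, 9, 14

Level 0: 15
Level 1: 1, 7, 9, 14
Level 2: 3, 4, 6, 10, 11, 12, 16, 17
Level 3: 2, 5, 8, 13, 18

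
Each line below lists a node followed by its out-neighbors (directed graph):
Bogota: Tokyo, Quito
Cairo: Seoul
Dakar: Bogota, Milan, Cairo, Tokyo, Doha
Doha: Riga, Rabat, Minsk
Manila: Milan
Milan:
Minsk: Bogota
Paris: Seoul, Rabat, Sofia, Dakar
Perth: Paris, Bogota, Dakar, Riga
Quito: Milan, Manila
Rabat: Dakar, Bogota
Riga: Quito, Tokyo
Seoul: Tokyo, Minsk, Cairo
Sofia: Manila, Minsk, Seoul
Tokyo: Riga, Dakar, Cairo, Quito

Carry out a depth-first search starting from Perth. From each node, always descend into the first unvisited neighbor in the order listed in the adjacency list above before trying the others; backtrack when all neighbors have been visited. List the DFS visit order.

Perth -> Paris -> Seoul -> Tokyo -> Riga -> Quito -> Milan -> Manila -> Dakar -> Bogota -> Cairo -> Doha -> Rabat -> Minsk -> Sofia

Visit Perth
Perth → Paris
Paris → Seoul
Seoul → Tokyo
Tokyo → Riga
Riga → Quito
Quito → Milan
Quito → Manila
Tokyo → Dakar
Dakar → Bogota
Dakar → Cairo
Dakar → Doha
Doha → Rabat
Doha → Minsk
Paris → Sofia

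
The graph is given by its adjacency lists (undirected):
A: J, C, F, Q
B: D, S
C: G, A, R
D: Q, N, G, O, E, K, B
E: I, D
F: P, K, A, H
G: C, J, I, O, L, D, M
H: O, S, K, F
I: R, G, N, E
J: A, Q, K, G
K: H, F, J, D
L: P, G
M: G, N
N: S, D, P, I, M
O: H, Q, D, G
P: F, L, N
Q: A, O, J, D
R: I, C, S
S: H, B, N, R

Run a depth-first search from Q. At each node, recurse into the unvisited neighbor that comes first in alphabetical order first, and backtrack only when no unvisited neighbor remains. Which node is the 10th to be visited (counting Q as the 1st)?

K

Visit Q
Q → A
A → C
C → G
G → D
D → B
B → S
S → H
H → F
F → K
K → J
F → P
P → L
P → N
N → I
I → E
I → R
N → M
H → O

Visit order: Q, A, C, G, D, B, S, H, F, K, J, P, L, N, I, E, R, M, O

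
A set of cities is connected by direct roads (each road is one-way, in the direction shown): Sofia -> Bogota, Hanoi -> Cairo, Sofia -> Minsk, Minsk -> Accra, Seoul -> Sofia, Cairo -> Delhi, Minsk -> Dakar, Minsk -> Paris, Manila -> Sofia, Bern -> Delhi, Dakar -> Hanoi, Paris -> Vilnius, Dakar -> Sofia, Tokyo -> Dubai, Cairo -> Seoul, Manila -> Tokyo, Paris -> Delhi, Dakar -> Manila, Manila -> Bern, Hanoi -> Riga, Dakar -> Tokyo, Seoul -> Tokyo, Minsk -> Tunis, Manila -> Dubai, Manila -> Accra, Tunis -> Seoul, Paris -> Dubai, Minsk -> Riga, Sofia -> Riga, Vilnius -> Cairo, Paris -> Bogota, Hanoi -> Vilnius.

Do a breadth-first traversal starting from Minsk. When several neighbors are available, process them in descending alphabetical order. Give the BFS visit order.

Minsk, Tunis, Riga, Paris, Dakar, Accra, Seoul, Vilnius, Dubai, Delhi, Bogota, Tokyo, Sofia, Manila, Hanoi, Cairo, Bern

Visit Minsk; enqueue Tunis, Riga, Paris, Dakar, Accra → queue [Tunis, Riga, Paris, Dakar, Accra]
Visit Tunis; enqueue Seoul → queue [Riga, Paris, Dakar, Accra, Seoul]
Visit Riga → queue [Paris, Dakar, Accra, Seoul]
Visit Paris; enqueue Vilnius, Dubai, Delhi, Bogota → queue [Dakar, Accra, Seoul, Vilnius, Dubai, Delhi, Bogota]
Visit Dakar; enqueue Tokyo, Sofia, Manila, Hanoi → queue [Accra, Seoul, Vilnius, Dubai, Delhi, Bogota, Tokyo, Sofia, Manila, Hanoi]
Visit Accra → queue [Seoul, Vilnius, Dubai, Delhi, Bogota, Tokyo, Sofia, Manila, Hanoi]
Visit Seoul → queue [Vilnius, Dubai, Delhi, Bogota, Tokyo, Sofia, Manila, Hanoi]
Visit Vilnius; enqueue Cairo → queue [Dubai, Delhi, Bogota, Tokyo, Sofia, Manila, Hanoi, Cairo]
Visit Dubai → queue [Delhi, Bogota, Tokyo, Sofia, Manila, Hanoi, Cairo]
Visit Delhi → queue [Bogota, Tokyo, Sofia, Manila, Hanoi, Cairo]
Visit Bogota → queue [Tokyo, Sofia, Manila, Hanoi, Cairo]
Visit Tokyo → queue [Sofia, Manila, Hanoi, Cairo]
Visit Sofia → queue [Manila, Hanoi, Cairo]
Visit Manila; enqueue Bern → queue [Hanoi, Cairo, Bern]
Visit Hanoi → queue [Cairo, Bern]
Visit Cairo → queue [Bern]
Visit Bern → queue []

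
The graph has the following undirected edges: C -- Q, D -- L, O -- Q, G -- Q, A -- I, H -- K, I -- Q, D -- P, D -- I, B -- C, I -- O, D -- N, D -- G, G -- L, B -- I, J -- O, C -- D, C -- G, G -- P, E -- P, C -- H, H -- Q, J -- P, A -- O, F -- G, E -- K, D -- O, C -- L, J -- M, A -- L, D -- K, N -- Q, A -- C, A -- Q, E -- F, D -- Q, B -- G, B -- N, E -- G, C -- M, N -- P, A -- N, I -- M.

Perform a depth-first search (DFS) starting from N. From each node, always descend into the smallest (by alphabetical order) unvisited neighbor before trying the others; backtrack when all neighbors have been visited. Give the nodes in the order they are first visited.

N -> A -> C -> B -> G -> D -> I -> M -> J -> O -> Q -> H -> K -> E -> F -> P -> L

Visit N
N → A
A → C
C → B
B → G
G → D
D → I
I → M
M → J
J → O
O → Q
Q → H
H → K
K → E
E → F
E → P
D → L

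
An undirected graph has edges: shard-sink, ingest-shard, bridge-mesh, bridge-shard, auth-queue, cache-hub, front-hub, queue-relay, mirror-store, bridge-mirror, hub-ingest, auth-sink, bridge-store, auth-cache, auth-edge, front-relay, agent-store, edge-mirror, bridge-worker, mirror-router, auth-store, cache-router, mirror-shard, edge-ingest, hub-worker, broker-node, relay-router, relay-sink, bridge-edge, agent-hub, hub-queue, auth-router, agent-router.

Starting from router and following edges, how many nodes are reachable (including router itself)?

BFS from router visits: router, relay, mirror, cache, auth, agent, sink, queue, front, store, shard, edge, bridge, hub, ingest, worker, mesh
Reachable nodes: 17 of 19 total.

17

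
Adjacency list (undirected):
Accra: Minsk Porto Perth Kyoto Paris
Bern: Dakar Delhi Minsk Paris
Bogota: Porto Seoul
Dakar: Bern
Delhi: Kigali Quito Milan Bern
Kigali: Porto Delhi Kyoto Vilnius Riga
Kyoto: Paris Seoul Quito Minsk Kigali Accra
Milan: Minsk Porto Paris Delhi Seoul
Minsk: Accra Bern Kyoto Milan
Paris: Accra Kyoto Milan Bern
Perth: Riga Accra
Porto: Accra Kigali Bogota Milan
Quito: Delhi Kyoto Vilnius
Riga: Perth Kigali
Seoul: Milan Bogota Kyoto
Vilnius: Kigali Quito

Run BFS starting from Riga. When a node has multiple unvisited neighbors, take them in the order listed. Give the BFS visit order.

Visit Riga; enqueue Perth, Kigali → queue [Perth, Kigali]
Visit Perth; enqueue Accra → queue [Kigali, Accra]
Visit Kigali; enqueue Porto, Delhi, Kyoto, Vilnius → queue [Accra, Porto, Delhi, Kyoto, Vilnius]
Visit Accra; enqueue Minsk, Paris → queue [Porto, Delhi, Kyoto, Vilnius, Minsk, Paris]
Visit Porto; enqueue Bogota, Milan → queue [Delhi, Kyoto, Vilnius, Minsk, Paris, Bogota, Milan]
Visit Delhi; enqueue Quito, Bern → queue [Kyoto, Vilnius, Minsk, Paris, Bogota, Milan, Quito, Bern]
Visit Kyoto; enqueue Seoul → queue [Vilnius, Minsk, Paris, Bogota, Milan, Quito, Bern, Seoul]
Visit Vilnius → queue [Minsk, Paris, Bogota, Milan, Quito, Bern, Seoul]
Visit Minsk → queue [Paris, Bogota, Milan, Quito, Bern, Seoul]
Visit Paris → queue [Bogota, Milan, Quito, Bern, Seoul]
Visit Bogota → queue [Milan, Quito, Bern, Seoul]
Visit Milan → queue [Quito, Bern, Seoul]
Visit Quito → queue [Bern, Seoul]
Visit Bern; enqueue Dakar → queue [Seoul, Dakar]
Visit Seoul → queue [Dakar]
Visit Dakar → queue []

Riga, Perth, Kigali, Accra, Porto, Delhi, Kyoto, Vilnius, Minsk, Paris, Bogota, Milan, Quito, Bern, Seoul, Dakar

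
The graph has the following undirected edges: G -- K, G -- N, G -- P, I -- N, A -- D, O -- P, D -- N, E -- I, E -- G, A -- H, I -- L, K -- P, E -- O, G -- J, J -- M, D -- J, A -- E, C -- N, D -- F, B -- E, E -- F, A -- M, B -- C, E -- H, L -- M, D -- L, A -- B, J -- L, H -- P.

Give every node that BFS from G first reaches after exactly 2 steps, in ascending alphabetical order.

A, B, C, D, F, H, I, L, M, O

Level 0: G
Level 1: E, J, K, N, P
Level 2: A, B, C, D, F, H, I, L, M, O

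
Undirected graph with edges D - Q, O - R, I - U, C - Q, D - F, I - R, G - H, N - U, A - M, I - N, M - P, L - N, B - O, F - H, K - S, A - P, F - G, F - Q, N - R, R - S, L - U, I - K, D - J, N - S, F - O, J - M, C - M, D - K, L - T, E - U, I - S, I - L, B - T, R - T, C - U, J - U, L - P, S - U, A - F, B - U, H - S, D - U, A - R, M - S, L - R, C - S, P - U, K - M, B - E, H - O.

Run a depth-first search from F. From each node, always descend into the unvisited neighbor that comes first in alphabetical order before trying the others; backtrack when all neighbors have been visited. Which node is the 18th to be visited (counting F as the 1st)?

N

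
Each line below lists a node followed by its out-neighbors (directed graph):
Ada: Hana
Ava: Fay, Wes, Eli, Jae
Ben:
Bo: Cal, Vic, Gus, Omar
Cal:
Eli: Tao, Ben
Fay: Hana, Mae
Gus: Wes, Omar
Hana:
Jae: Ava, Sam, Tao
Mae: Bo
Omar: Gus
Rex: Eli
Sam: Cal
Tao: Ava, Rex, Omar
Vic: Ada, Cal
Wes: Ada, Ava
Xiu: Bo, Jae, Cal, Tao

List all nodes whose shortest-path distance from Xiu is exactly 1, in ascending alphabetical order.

Level 0: Xiu
Level 1: Bo, Cal, Jae, Tao
Level 2: Ava, Gus, Omar, Rex, Sam, Vic
Level 3: Ada, Eli, Fay, Wes
Level 4: Ben, Hana, Mae

Bo, Cal, Jae, Tao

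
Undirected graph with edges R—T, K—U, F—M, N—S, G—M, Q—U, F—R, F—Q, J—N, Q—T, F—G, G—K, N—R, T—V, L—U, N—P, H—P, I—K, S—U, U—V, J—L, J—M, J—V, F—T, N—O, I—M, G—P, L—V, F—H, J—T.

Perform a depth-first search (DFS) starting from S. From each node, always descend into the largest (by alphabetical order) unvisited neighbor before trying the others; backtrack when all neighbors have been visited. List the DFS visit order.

Visit S
S → U
U → V
V → T
T → R
R → N
N → P
P → H
H → F
F → Q
F → M
M → J
J → L
M → I
I → K
K → G
N → O

S, U, V, T, R, N, P, H, F, Q, M, J, L, I, K, G, O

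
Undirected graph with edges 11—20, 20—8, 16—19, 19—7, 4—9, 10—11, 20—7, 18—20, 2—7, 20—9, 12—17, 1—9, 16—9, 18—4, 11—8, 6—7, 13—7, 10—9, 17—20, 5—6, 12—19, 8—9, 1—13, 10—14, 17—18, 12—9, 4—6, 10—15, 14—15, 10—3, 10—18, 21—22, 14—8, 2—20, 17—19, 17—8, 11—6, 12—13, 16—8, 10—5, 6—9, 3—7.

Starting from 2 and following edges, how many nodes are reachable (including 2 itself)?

20

BFS from 2 visits: 2, 7, 20, 3, 6, 13, 19, 8, 9, 11, 17, 18, 10, 4, 5, 1, 12, 16, 14, 15
Reachable nodes: 20 of 22 total.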